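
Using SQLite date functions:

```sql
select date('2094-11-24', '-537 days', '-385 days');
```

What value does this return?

Applying '-537 days' to 2094-11-24: counting 537 days back gives 2093-06-05.
Applying '-385 days' to 2093-06-05: counting 385 days back gives 2092-05-16.

2092-05-16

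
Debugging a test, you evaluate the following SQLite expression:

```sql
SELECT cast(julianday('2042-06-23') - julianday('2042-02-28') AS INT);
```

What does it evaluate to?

115

0 days remain in February 2042 after the 28th (28 − 28).
March 2042: 31 days.
April 2042: 30 days.
May 2042: 31 days.
Then 23 days into June 2042.
Total: 0 + 31 + 30 + 31 + 23 = 115.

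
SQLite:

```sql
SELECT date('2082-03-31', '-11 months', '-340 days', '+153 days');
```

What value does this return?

Adding -11 months to 2082-03-31 targets 2081-04-31. April 2081 has only 30 days, so SQLite normalizes the 1-day overflow forward to 2081-05-01.
Applying '-340 days' to 2081-05-01: counting 340 days back gives 2080-05-26.
Applying '+153 days' to 2080-05-26: counting 153 days forward gives 2080-10-26.

2080-10-26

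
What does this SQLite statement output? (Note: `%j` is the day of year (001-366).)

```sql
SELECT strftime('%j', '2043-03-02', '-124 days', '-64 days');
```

238

First apply '-124 days', '-64 days': 2043-03-02 → 2042-08-26.
Day-of-year for 2042-08-26: days since 2042-01-01 inclusive = 238, zero-padded to 238.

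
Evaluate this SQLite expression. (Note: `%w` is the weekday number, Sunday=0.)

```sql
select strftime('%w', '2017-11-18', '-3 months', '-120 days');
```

First apply '-3 months', '-120 days': 2017-11-18 → 2017-04-20.
2017-04-20 is a Thursday; with Sunday=0 that is 4.

4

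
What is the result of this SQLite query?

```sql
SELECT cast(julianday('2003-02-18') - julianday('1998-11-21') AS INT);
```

1550

9 days remain in November 1998 after the 21st (30 − 21).
Full months from December 1998 through January 2003 contribute their day counts.
Then 18 days into February 2003.
Total: 9 + 31 + 31 + 28 + 31 + 30 + 31 + 30 + 31 + 31 + 30 + 31 + 30 + 31 + 31 + 29 + 31 + 30 + 31 + 30 + 31 + 31 + 30 + 31 + 30 + 31 + 31 + 28 + 31 + 30 + 31 + 30 + 31 + 31 + 30 + 31 + 30 + 31 + 31 + 28 + 31 + 30 + 31 + 30 + 31 + 31 + 30 + 31 + 30 + 31 + 31 + 18 = 1550.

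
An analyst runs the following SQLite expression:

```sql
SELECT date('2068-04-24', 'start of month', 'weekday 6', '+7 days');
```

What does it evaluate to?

`start of month` rewinds 2068-04-24 to 2068-04-01.
`weekday 6` advances to the next Saturday; 2068-04-01 is a Sunday, so it moves forward to 2068-04-07.
Advancing 7 more days within April lands on 2068-04-14.

2068-04-14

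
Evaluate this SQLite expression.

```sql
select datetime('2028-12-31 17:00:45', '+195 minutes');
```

2028-12-31 20:15:45

195 minutes = 3h 15m; +195 minutes from 2028-12-31 17:00:45 is 2028-12-31 20:15:45.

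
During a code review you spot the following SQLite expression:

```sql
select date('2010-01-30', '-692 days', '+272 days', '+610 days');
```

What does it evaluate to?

2010-08-08

Applying '-692 days' to 2010-01-30: counting 692 days back gives 2008-03-09.
Applying '+272 days' to 2008-03-09: counting 272 days forward gives 2008-12-06.
Applying '+610 days' to 2008-12-06: counting 610 days forward gives 2010-08-08.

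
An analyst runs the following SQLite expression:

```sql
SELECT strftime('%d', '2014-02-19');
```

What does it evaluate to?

19

`%d` extracts the 2-digit day of month: 19.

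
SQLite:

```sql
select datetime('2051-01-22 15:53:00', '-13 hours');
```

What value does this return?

2051-01-22 02:53:00

-13 hours from 2051-01-22 15:53:00 is 2051-01-22 02:53:00.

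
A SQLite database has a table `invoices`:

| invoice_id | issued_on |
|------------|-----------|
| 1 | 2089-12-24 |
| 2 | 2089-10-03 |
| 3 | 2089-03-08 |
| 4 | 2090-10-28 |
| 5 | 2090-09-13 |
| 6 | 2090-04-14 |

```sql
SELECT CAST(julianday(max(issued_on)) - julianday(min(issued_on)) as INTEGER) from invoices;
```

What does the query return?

599

MIN = 2089-03-08, MAX = 2090-10-28.
23 days remain in March 2089 after the 8th (31 − 8).
Full months from April 2089 through September 2090 contribute their day counts.
Then 28 days into October 2090.
Total: 23 + 30 + 31 + 30 + 31 + 31 + 30 + 31 + 30 + 31 + 31 + 28 + 31 + 30 + 31 + 30 + 31 + 31 + 30 + 28 = 599.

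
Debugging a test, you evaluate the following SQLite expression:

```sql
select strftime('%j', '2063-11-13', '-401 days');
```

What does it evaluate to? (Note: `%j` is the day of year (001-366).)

281

First apply '-401 days': 2063-11-13 → 2062-10-08.
Day-of-year for 2062-10-08: days since 2062-01-01 inclusive = 281, zero-padded to 281.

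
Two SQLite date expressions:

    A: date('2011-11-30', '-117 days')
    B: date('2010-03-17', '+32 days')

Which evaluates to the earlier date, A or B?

B

A = 2011-08-05.
B = 2010-04-18.
B is earlier.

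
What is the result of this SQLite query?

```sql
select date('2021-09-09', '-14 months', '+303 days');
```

2021-05-08

Adding -14 months to 2021-09-09 gives 2020-07-09.
Applying '+303 days' to 2020-07-09: counting 303 days forward gives 2021-05-08.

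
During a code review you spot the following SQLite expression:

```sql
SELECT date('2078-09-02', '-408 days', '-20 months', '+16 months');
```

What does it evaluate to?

Applying '-408 days' to 2078-09-02: counting 408 days back gives 2077-07-21.
Adding -20 months to 2077-07-21 gives 2075-11-21.
Adding +16 months to 2075-11-21 gives 2077-03-21.

2077-03-21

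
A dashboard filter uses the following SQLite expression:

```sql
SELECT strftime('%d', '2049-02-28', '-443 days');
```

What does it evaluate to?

13

First apply '-443 days': 2049-02-28 → 2047-12-13.
`%d` extracts the 2-digit day of month: 13.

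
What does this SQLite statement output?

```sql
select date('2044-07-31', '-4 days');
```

Going back 4 days within July lands on 2044-07-27.

2044-07-27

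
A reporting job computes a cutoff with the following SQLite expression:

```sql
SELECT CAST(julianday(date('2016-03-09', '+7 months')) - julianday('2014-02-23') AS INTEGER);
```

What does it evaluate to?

Adding +7 months to 2016-03-09 gives 2016-10-09.
5 days remain in February 2014 after the 23rd (28 − 23).
Full months from March 2014 through September 2016 contribute their day counts.
Then 9 days into October 2016.
Total: 5 + 31 + 30 + 31 + 30 + 31 + 31 + 30 + 31 + 30 + 31 + 31 + 28 + 31 + 30 + 31 + 30 + 31 + 31 + 30 + 31 + 30 + 31 + 31 + 29 + 31 + 30 + 31 + 30 + 31 + 31 + 30 + 9 = 959.

959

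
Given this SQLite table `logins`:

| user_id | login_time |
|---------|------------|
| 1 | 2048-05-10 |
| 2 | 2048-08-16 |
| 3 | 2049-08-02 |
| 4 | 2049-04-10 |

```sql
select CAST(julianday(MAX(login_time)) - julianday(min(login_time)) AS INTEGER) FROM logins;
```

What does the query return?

449

MIN = 2048-05-10, MAX = 2049-08-02.
21 days remain in May 2048 after the 10th (31 − 10).
Full months from June 2048 through July 2049 contribute their day counts.
Then 2 days into August 2049.
Total: 21 + 30 + 31 + 31 + 30 + 31 + 30 + 31 + 31 + 28 + 31 + 30 + 31 + 30 + 31 + 2 = 449.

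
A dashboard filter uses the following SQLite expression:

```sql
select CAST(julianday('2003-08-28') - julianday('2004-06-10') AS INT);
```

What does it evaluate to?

-287

3 days remain in August 2003 after the 28th (31 − 28).
Full months from September 2003 through May 2004 contribute their day counts.
Then 10 days into June 2004.
Total: 3 + 30 + 31 + 30 + 31 + 31 + 29 + 31 + 30 + 31 + 10 = 287.
The subtraction is earlier − later, so the result is −287 → -287.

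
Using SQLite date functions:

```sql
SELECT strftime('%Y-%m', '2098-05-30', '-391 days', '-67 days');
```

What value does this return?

First apply '-391 days', '-67 days': 2098-05-30 → 2097-02-26.
`%Y-%m` extracts the year-month: 2097-02.

2097-02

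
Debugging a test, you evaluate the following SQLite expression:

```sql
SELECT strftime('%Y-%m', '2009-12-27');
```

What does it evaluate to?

2009-12

`%Y-%m` extracts the year-month: 2009-12.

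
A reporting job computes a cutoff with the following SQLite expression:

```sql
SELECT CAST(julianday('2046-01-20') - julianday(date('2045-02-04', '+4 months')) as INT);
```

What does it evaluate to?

230

Adding +4 months to 2045-02-04 gives 2045-06-04.
26 days remain in June 2045 after the 4th (30 − 4).
Full months from July 2045 through December 2045 contribute their day counts.
Then 20 days into January 2046.
Total: 26 + 31 + 31 + 30 + 31 + 30 + 31 + 20 = 230.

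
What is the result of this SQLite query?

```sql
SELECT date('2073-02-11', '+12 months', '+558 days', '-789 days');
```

2073-06-25

Adding +12 months to 2073-02-11 gives 2074-02-11.
Applying '+558 days' to 2074-02-11: counting 558 days forward gives 2075-08-23.
Applying '-789 days' to 2075-08-23: counting 789 days back gives 2073-06-25.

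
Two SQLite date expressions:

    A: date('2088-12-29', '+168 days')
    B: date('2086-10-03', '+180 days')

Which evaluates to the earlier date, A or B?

B

A = 2089-06-15.
B = 2087-04-01.
B is earlier.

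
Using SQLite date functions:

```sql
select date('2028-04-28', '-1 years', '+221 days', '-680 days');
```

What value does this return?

2026-01-24

Adding -1 year to 2028-04-28 gives 2027-04-28.
Applying '+221 days' to 2027-04-28: counting 221 days forward gives 2027-12-05.
Applying '-680 days' to 2027-12-05: counting 680 days back gives 2026-01-24.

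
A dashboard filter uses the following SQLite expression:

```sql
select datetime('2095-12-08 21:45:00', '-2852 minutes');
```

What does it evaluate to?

2095-12-06 22:13:00

2852 minutes = 47h 32m; -2852 minutes from 2095-12-08 21:45:00 is 2095-12-06 22:13:00 (crosses midnight).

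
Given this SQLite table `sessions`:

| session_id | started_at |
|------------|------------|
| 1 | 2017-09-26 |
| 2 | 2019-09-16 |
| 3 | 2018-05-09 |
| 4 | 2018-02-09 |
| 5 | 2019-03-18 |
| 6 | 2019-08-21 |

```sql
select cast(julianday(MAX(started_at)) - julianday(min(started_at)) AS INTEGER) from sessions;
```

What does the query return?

720

MIN = 2017-09-26, MAX = 2019-09-16.
4 days remain in September 2017 after the 26th (30 − 26).
Full months from October 2017 through August 2019 contribute their day counts.
Then 16 days into September 2019.
Total: 4 + 31 + 30 + 31 + 31 + 28 + 31 + 30 + 31 + 30 + 31 + 31 + 30 + 31 + 30 + 31 + 31 + 28 + 31 + 30 + 31 + 30 + 31 + 31 + 16 = 720.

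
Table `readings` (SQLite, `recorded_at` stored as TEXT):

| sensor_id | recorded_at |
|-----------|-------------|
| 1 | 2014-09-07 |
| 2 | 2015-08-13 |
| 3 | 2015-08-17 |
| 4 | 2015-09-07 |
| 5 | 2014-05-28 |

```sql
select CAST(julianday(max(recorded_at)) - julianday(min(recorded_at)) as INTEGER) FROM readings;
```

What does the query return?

467

MIN = 2014-05-28, MAX = 2015-09-07.
3 days remain in May 2014 after the 28th (31 − 28).
Full months from June 2014 through August 2015 contribute their day counts.
Then 7 days into September 2015.
Total: 3 + 30 + 31 + 31 + 30 + 31 + 30 + 31 + 31 + 28 + 31 + 30 + 31 + 30 + 31 + 31 + 7 = 467.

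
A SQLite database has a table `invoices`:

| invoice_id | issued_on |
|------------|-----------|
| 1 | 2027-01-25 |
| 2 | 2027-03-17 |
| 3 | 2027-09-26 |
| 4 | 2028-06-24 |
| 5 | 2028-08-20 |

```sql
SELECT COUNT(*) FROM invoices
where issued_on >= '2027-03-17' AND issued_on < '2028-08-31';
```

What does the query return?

Rows in [2027-03-17, 2028-08-31): 2027-03-17, 2027-09-26, 2028-06-24, 2028-08-20 → 4 rows.

4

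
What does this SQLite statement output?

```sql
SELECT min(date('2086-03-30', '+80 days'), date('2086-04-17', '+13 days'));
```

2086-04-30

date('2086-03-30', '+80 days') → 2086-06-18.
date('2086-04-17', '+13 days') → 2086-04-30.
Earlier of the two is 2086-04-30.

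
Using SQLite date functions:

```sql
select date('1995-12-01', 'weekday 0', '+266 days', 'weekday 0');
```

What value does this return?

1996-08-25

`weekday 0` advances to the next Sunday; 1995-12-01 is a Friday, so it moves forward to 1995-12-03.
Applying '+266 days' to 1995-12-03: counting 266 days forward gives 1996-08-25.
`weekday 0` advances to the next Sunday; 1996-08-25 is already a Sunday, so it stays at 1996-08-25.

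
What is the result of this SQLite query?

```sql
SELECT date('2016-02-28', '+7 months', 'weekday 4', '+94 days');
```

2017-01-01

Adding +7 months to 2016-02-28 gives 2016-09-28.
`weekday 4` advances to the next Thursday; 2016-09-28 is a Wednesday, so it moves forward to 2016-09-29.
Applying '+94 days' to 2016-09-29: counting 94 days forward gives 2017-01-01.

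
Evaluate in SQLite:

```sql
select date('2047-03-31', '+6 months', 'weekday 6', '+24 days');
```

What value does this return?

Adding +6 months to 2047-03-31 targets 2047-09-31. September 2047 has only 30 days, so SQLite normalizes the 1-day overflow forward to 2047-10-01.
`weekday 6` advances to the next Saturday; 2047-10-01 is a Tuesday, so it moves forward to 2047-10-05.
Advancing 24 more days within October lands on 2047-10-29.

2047-10-29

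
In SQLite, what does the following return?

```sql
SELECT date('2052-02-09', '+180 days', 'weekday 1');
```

2052-08-12

Applying '+180 days' to 2052-02-09: counting 180 days forward gives 2052-08-07.
`weekday 1` advances to the next Monday; 2052-08-07 is a Wednesday, so it moves forward to 2052-08-12.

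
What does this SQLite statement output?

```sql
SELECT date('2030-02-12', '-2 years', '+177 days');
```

2028-08-07

Adding -2 years to 2030-02-12 gives 2028-02-12.
Applying '+177 days' to 2028-02-12: counting 177 days forward gives 2028-08-07.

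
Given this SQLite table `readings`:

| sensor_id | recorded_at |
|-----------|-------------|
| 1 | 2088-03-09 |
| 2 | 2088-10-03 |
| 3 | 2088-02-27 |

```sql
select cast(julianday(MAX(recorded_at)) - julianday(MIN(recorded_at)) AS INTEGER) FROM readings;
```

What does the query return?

MIN = 2088-02-27, MAX = 2088-10-03.
2 days remain in February 2088 after the 27th (29 − 27).
Full months from March 2088 through September 2088 contribute their day counts.
Then 3 days into October 2088.
Total: 2 + 31 + 30 + 31 + 30 + 31 + 31 + 30 + 3 = 219.

219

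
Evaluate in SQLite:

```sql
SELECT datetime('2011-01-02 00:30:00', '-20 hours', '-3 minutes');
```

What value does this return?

-20 hours from 2011-01-02 00:30:00 is 2011-01-01 04:30:00 (crosses midnight).
-3 minutes from 2011-01-01 04:30:00 is 2011-01-01 04:27:00.

2011-01-01 04:27:00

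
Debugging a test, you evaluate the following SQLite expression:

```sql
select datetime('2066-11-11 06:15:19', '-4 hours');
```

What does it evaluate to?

-4 hours from 2066-11-11 06:15:19 is 2066-11-11 02:15:19.

2066-11-11 02:15:19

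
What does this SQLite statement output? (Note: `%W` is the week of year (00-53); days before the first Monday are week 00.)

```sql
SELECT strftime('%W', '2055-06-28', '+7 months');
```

First apply '+7 months': 2055-06-28 → 2056-01-28.
2056-01-28 is a Friday. SQLite's %W counts Mondays since the year started; the result is 04.

04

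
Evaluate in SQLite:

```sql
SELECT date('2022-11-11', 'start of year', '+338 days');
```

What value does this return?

`start of year` rewinds 2022-11-11 to 2022-01-01.
Applying '+338 days' to 2022-01-01: counting 338 days forward gives 2022-12-05.

2022-12-05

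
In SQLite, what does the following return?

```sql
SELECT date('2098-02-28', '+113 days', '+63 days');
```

Applying '+113 days' to 2098-02-28: counting 113 days forward gives 2098-06-21.
Applying '+63 days' to 2098-06-21: counting 63 days forward gives 2098-08-23.

2098-08-23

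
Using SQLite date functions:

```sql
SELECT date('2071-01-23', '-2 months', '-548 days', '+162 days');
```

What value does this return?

2069-11-02

Adding -2 months to 2071-01-23 gives 2070-11-23.
Applying '-548 days' to 2070-11-23: counting 548 days back gives 2069-05-24.
Applying '+162 days' to 2069-05-24: counting 162 days forward gives 2069-11-02.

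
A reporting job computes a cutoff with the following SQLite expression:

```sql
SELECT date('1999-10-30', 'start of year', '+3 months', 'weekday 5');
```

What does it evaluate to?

1999-04-02

`start of year` rewinds 1999-10-30 to 1999-01-01.
Adding +3 months to 1999-01-01 gives 1999-04-01.
`weekday 5` advances to the next Friday; 1999-04-01 is a Thursday, so it moves forward to 1999-04-02.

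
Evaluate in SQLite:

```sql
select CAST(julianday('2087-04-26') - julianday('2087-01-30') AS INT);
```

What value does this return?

86

1 day remains in January 2087 after the 30th (31 − 30).
February 2087: 28 days.
March 2087: 31 days.
Then 26 days into April 2087.
Total: 1 + 28 + 31 + 26 = 86.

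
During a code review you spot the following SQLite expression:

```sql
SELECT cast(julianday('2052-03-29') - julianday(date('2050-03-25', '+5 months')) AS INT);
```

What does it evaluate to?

Adding +5 months to 2050-03-25 gives 2050-08-25.
6 days remain in August 2050 after the 25th (31 − 25).
Full months from September 2050 through February 2052 contribute their day counts.
Then 29 days into March 2052.
Total: 6 + 30 + 31 + 30 + 31 + 31 + 28 + 31 + 30 + 31 + 30 + 31 + 31 + 30 + 31 + 30 + 31 + 31 + 29 + 29 = 582.

582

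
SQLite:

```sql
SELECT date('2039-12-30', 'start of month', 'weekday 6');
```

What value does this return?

2039-12-03

`start of month` rewinds 2039-12-30 to 2039-12-01.
`weekday 6` advances to the next Saturday; 2039-12-01 is a Thursday, so it moves forward to 2039-12-03.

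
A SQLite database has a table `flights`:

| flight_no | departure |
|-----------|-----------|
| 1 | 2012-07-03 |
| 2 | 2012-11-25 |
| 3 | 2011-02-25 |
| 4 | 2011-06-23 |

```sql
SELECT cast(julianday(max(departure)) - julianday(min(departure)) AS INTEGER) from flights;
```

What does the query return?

639

MIN = 2011-02-25, MAX = 2012-11-25.
3 days remain in February 2011 after the 25th (28 − 25).
Full months from March 2011 through October 2012 contribute their day counts.
Then 25 days into November 2012.
Total: 3 + 31 + 30 + 31 + 30 + 31 + 31 + 30 + 31 + 30 + 31 + 31 + 29 + 31 + 30 + 31 + 30 + 31 + 31 + 30 + 31 + 25 = 639.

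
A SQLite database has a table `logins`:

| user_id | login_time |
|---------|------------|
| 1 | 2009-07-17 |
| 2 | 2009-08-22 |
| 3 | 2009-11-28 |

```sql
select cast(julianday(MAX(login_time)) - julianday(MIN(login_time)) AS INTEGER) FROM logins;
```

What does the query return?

134

MIN = 2009-07-17, MAX = 2009-11-28.
14 days remain in July 2009 after the 17th (31 − 17).
August 2009: 31 days.
September 2009: 30 days.
October 2009: 31 days.
Then 28 days into November 2009.
Total: 14 + 31 + 30 + 31 + 28 = 134.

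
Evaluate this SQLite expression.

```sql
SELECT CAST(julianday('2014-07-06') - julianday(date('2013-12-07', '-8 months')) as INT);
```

Adding -8 months to 2013-12-07 gives 2013-04-07.
23 days remain in April 2013 after the 7th (30 − 7).
Full months from May 2013 through June 2014 contribute their day counts.
Then 6 days into July 2014.
Total: 23 + 31 + 30 + 31 + 31 + 30 + 31 + 30 + 31 + 31 + 28 + 31 + 30 + 31 + 30 + 6 = 455.

455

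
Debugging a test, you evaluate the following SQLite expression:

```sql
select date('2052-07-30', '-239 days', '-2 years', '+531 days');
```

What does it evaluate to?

Applying '-239 days' to 2052-07-30: counting 239 days back gives 2051-12-04.
Adding -2 years to 2051-12-04 gives 2049-12-04.
Applying '+531 days' to 2049-12-04: counting 531 days forward gives 2051-05-19.

2051-05-19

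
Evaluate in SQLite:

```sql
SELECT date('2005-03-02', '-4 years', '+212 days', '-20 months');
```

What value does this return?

Adding -4 years to 2005-03-02 gives 2001-03-02.
Applying '+212 days' to 2001-03-02: counting 212 days forward gives 2001-09-30.
Adding -20 months to 2001-09-30 gives 2000-01-30.

2000-01-30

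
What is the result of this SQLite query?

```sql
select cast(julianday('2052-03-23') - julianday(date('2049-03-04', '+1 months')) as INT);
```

1084

Adding +1 month to 2049-03-04 gives 2049-04-04.
26 days remain in April 2049 after the 4th (30 − 4).
Full months from May 2049 through February 2052 contribute their day counts.
Then 23 days into March 2052.
Total: 26 + 31 + 30 + 31 + 31 + 30 + 31 + 30 + 31 + 31 + 28 + 31 + 30 + 31 + 30 + 31 + 31 + 30 + 31 + 30 + 31 + 31 + 28 + 31 + 30 + 31 + 30 + 31 + 31 + 30 + 31 + 30 + 31 + 31 + 29 + 23 = 1084.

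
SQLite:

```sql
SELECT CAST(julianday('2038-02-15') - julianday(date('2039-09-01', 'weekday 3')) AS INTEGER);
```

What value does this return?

`weekday 3` advances to the next Wednesday; 2039-09-01 is a Thursday, so it moves forward to 2039-09-07.
13 days remain in February 2038 after the 15th (28 − 15).
Full months from March 2038 through August 2039 contribute their day counts.
Then 7 days into September 2039.
Total: 13 + 31 + 30 + 31 + 30 + 31 + 31 + 30 + 31 + 30 + 31 + 31 + 28 + 31 + 30 + 31 + 30 + 31 + 31 + 7 = 569.
The subtraction is earlier − later, so the result is −569 → -569.

-569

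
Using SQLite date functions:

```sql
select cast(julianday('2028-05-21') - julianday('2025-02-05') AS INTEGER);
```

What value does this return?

1201

23 days remain in February 2025 after the 5th (28 − 5).
Full months from March 2025 through April 2028 contribute their day counts.
Then 21 days into May 2028.
Total: 23 + 31 + 30 + 31 + 30 + 31 + 31 + 30 + 31 + 30 + 31 + 31 + 28 + 31 + 30 + 31 + 30 + 31 + 31 + 30 + 31 + 30 + 31 + 31 + 28 + 31 + 30 + 31 + 30 + 31 + 31 + 30 + 31 + 30 + 31 + 31 + 29 + 31 + 30 + 21 = 1201.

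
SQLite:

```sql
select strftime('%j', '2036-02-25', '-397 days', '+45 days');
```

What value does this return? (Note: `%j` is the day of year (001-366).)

First apply '-397 days', '+45 days': 2036-02-25 → 2035-03-10.
Day-of-year for 2035-03-10: days since 2035-01-01 inclusive = 69, zero-padded to 069.

069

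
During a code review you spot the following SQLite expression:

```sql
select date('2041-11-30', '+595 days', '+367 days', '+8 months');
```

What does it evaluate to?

Applying '+595 days' to 2041-11-30: counting 595 days forward gives 2043-07-18.
Applying '+367 days' to 2043-07-18: counting 367 days forward gives 2044-07-19.
Adding +8 months to 2044-07-19 gives 2045-03-19.

2045-03-19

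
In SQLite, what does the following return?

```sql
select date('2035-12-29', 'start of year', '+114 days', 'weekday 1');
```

2035-04-30

`start of year` rewinds 2035-12-29 to 2035-01-01.
Applying '+114 days' to 2035-01-01: counting 114 days forward gives 2035-04-25.
`weekday 1` advances to the next Monday; 2035-04-25 is a Wednesday, so it moves forward to 2035-04-30.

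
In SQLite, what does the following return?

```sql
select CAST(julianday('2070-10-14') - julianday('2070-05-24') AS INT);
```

7 days remain in May 2070 after the 24th (31 − 24).
June 2070: 30 days.
July 2070: 31 days.
August 2070: 31 days.
September 2070: 30 days.
Then 14 days into October 2070.
Total: 7 + 30 + 31 + 31 + 30 + 14 = 143.

143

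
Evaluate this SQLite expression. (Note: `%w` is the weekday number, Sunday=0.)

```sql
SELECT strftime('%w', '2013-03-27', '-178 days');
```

First apply '-178 days': 2013-03-27 → 2012-09-30.
2012-09-30 is a Sunday; with Sunday=0 that is 0.

0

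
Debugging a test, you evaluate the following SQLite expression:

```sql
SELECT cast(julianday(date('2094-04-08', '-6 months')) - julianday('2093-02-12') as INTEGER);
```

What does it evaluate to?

Adding -6 months to 2094-04-08 gives 2093-10-08.
16 days remain in February 2093 after the 12th (28 − 12).
Full months from March 2093 through September 2093 contribute their day counts.
Then 8 days into October 2093.
Total: 16 + 31 + 30 + 31 + 30 + 31 + 31 + 30 + 8 = 238.

238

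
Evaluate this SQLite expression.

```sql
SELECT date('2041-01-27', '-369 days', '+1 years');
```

Applying '-369 days' to 2041-01-27: counting 369 days back gives 2040-01-24.
Adding +1 year to 2040-01-24 gives 2041-01-24.

2041-01-24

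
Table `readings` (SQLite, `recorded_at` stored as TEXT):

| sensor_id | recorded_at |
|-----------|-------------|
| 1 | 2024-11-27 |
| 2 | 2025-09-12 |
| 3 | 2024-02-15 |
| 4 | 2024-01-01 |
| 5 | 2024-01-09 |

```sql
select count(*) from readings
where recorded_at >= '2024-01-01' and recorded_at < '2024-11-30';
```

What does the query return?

Rows in [2024-01-01, 2024-11-30): 2024-11-27, 2024-02-15, 2024-01-01, 2024-01-09 → 4 rows.

4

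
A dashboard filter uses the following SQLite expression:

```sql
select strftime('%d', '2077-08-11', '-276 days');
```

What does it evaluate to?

08

First apply '-276 days': 2077-08-11 → 2076-11-08.
`%d` extracts the 2-digit day of month: 08.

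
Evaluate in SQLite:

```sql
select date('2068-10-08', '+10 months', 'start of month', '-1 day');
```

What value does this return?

2069-07-31

Adding +10 months to 2068-10-08 gives 2069-08-08.
`start of month` rewinds 2069-08-08 to 2069-08-01.
Going back 1 day from 2069-08-01 reaches 2069-07-31 (last day of July, 31 days).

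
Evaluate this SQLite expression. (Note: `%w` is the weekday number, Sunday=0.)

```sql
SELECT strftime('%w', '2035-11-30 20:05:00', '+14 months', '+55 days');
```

First apply '+14 months', '+55 days': 2035-11-30 20:05:00 → 2037-03-26 20:05:00.
2037-03-26 is a Thursday; with Sunday=0 that is 4.

4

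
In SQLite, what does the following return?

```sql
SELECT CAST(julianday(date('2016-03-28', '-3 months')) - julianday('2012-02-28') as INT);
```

1399

Adding -3 months to 2016-03-28 gives 2015-12-28.
1 day remains in February 2012 after the 28th (29 − 28).
Full months from March 2012 through November 2015 contribute their day counts.
Then 28 days into December 2015.
Total: 1 + 31 + 30 + 31 + 30 + 31 + 31 + 30 + 31 + 30 + 31 + 31 + 28 + 31 + 30 + 31 + 30 + 31 + 31 + 30 + 31 + 30 + 31 + 31 + 28 + 31 + 30 + 31 + 30 + 31 + 31 + 30 + 31 + 30 + 31 + 31 + 28 + 31 + 30 + 31 + 30 + 31 + 31 + 30 + 31 + 30 + 28 = 1399.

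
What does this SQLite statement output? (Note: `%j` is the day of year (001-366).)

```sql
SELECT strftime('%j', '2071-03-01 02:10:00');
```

Day-of-year for 2071-03-01: days since 2071-01-01 inclusive = 60, zero-padded to 060.

060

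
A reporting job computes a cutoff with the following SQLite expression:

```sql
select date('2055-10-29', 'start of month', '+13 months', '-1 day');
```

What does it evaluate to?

2056-10-31

`start of month` rewinds 2055-10-29 to 2055-10-01.
Adding +13 months to 2055-10-01 gives 2056-11-01.
Going back 1 day from 2056-11-01 reaches 2056-10-31 (last day of October, 31 days).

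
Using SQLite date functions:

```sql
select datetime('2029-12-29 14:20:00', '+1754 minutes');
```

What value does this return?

2029-12-30 19:34:00

1754 minutes = 29h 14m; +1754 minutes from 2029-12-29 14:20:00 is 2029-12-30 19:34:00 (crosses midnight).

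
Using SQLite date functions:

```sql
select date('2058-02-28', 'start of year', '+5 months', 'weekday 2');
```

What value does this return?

`start of year` rewinds 2058-02-28 to 2058-01-01.
Adding +5 months to 2058-01-01 gives 2058-06-01.
`weekday 2` advances to the next Tuesday; 2058-06-01 is a Saturday, so it moves forward to 2058-06-04.

2058-06-04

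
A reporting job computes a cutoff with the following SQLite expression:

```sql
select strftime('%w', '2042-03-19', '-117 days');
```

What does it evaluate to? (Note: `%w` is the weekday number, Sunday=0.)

5

First apply '-117 days': 2042-03-19 → 2041-11-22.
2041-11-22 is a Friday; with Sunday=0 that is 5.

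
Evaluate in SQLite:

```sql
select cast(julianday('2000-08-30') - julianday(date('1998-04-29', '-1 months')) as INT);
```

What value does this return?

885

Adding -1 month to 1998-04-29 gives 1998-03-29.
2 days remain in March 1998 after the 29th (31 − 29).
Full months from April 1998 through July 2000 contribute their day counts.
Then 30 days into August 2000.
Total: 2 + 30 + 31 + 30 + 31 + 31 + 30 + 31 + 30 + 31 + 31 + 28 + 31 + 30 + 31 + 30 + 31 + 31 + 30 + 31 + 30 + 31 + 31 + 29 + 31 + 30 + 31 + 30 + 31 + 30 = 885.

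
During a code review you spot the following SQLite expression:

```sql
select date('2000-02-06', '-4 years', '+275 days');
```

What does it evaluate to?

1996-11-07

Adding -4 years to 2000-02-06 gives 1996-02-06.
Applying '+275 days' to 1996-02-06: counting 275 days forward gives 1996-11-07.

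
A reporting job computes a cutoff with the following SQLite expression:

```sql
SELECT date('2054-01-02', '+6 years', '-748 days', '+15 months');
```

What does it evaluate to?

Adding +6 years to 2054-01-02 gives 2060-01-02.
Applying '-748 days' to 2060-01-02: counting 748 days back gives 2057-12-15.
Adding +15 months to 2057-12-15 gives 2059-03-15.

2059-03-15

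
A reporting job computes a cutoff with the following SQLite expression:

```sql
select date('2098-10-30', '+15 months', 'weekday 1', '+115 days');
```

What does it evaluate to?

Adding +15 months to 2098-10-30 gives 2100-01-30.
`weekday 1` advances to the next Monday; 2100-01-30 is a Saturday, so it moves forward to 2100-02-01.
Applying '+115 days' to 2100-02-01: counting 115 days forward gives 2100-05-27.

2100-05-27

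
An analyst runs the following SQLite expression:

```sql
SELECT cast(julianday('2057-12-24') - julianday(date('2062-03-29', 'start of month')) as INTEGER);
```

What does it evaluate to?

`start of month` rewinds 2062-03-29 to 2062-03-01.
7 days remain in December 2057 after the 24th (31 − 24).
Full months from January 2058 through February 2062 contribute their day counts.
Then 1 day into March 2062.
Total: 7 + 31 + 28 + 31 + 30 + 31 + 30 + 31 + 31 + 30 + 31 + 30 + 31 + 31 + 28 + 31 + 30 + 31 + 30 + 31 + 31 + 30 + 31 + 30 + 31 + 31 + 29 + 31 + 30 + 31 + 30 + 31 + 31 + 30 + 31 + 30 + 31 + 31 + 28 + 31 + 30 + 31 + 30 + 31 + 31 + 30 + 31 + 30 + 31 + 31 + 28 + 1 = 1528.
The subtraction is earlier − later, so the result is −1528 → -1528.

-1528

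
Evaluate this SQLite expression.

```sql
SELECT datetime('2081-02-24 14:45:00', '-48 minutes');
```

-48 minutes from 2081-02-24 14:45:00 is 2081-02-24 13:57:00.

2081-02-24 13:57:00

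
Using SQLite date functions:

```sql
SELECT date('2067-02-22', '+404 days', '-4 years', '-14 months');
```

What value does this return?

2063-02-01

Applying '+404 days' to 2067-02-22: counting 404 days forward gives 2068-04-01.
Adding -4 years to 2068-04-01 gives 2064-04-01.
Adding -14 months to 2064-04-01 gives 2063-02-01.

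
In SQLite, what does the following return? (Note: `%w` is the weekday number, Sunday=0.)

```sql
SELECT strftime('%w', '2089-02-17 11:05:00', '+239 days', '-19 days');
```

0

First apply '+239 days', '-19 days': 2089-02-17 11:05:00 → 2089-09-25 11:05:00.
2089-09-25 is a Sunday; with Sunday=0 that is 0.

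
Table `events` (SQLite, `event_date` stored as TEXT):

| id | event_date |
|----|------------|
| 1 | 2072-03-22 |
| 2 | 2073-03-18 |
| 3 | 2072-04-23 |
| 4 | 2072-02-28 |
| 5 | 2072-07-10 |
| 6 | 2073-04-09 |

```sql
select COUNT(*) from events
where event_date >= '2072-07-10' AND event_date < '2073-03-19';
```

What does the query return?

Rows in [2072-07-10, 2073-03-19): 2073-03-18, 2072-07-10 → 2 rows.

2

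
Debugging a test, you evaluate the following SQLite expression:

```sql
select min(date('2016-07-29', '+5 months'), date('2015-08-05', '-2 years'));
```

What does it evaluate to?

2013-08-05

date('2016-07-29', '+5 months') → 2016-12-29.
date('2015-08-05', '-2 years') → 2013-08-05.
Earlier of the two is 2013-08-05.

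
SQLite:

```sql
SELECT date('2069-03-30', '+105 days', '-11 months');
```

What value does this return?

Applying '+105 days' to 2069-03-30: counting 105 days forward gives 2069-07-13.
Adding -11 months to 2069-07-13 gives 2068-08-13.

2068-08-13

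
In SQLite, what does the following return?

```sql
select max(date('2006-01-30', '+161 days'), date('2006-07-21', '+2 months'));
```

2006-09-21

date('2006-01-30', '+161 days') → 2006-07-10.
date('2006-07-21', '+2 months') → 2006-09-21.
Later of the two is 2006-09-21.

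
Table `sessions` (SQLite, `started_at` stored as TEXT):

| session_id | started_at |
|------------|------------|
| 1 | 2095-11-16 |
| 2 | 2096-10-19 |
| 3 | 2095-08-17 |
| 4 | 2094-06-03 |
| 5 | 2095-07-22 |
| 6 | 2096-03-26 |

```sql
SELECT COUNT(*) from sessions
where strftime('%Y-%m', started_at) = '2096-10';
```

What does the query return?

Rows with year-month 2096-10: 2096-10-19 → 1.

1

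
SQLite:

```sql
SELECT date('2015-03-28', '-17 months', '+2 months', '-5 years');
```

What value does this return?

Adding -17 months to 2015-03-28 gives 2013-10-28.
Adding +2 months to 2013-10-28 gives 2013-12-28.
Adding -5 years to 2013-12-28 gives 2008-12-28.

2008-12-28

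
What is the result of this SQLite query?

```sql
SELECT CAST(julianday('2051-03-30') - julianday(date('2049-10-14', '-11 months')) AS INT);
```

Adding -11 months to 2049-10-14 gives 2048-11-14.
16 days remain in November 2048 after the 14th (30 − 14).
Full months from December 2048 through February 2051 contribute their day counts.
Then 30 days into March 2051.
Total: 16 + 31 + 31 + 28 + 31 + 30 + 31 + 30 + 31 + 31 + 30 + 31 + 30 + 31 + 31 + 28 + 31 + 30 + 31 + 30 + 31 + 31 + 30 + 31 + 30 + 31 + 31 + 28 + 30 = 866.

866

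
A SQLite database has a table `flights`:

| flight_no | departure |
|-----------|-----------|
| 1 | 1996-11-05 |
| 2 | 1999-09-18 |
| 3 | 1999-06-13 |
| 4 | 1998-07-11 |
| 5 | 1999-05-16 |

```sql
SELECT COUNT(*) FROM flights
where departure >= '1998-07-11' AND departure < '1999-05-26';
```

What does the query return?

Rows in [1998-07-11, 1999-05-26): 1998-07-11, 1999-05-16 → 2 rows.

2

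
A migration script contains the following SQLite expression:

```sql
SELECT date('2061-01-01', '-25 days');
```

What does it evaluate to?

Going back 1 day from 2061-01-01 reaches 2060-12-31 (last day of December, 31 days).
Going back 24 days within December lands on 2060-12-07.

2060-12-07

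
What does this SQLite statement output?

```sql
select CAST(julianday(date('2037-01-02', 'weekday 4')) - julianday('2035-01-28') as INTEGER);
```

711

`weekday 4` advances to the next Thursday; 2037-01-02 is a Friday, so it moves forward to 2037-01-08.
3 days remain in January 2035 after the 28th (31 − 28).
Full months from February 2035 through December 2036 contribute their day counts.
Then 8 days into January 2037.
Total: 3 + 28 + 31 + 30 + 31 + 30 + 31 + 31 + 30 + 31 + 30 + 31 + 31 + 29 + 31 + 30 + 31 + 30 + 31 + 31 + 30 + 31 + 30 + 31 + 8 = 711.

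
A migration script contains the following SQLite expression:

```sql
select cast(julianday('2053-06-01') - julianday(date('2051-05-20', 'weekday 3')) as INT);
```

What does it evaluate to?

`weekday 3` advances to the next Wednesday; 2051-05-20 is a Saturday, so it moves forward to 2051-05-24.
7 days remain in May 2051 after the 24th (31 − 24).
Full months from June 2051 through May 2053 contribute their day counts.
Then 1 day into June 2053.
Total: 7 + 30 + 31 + 31 + 30 + 31 + 30 + 31 + 31 + 29 + 31 + 30 + 31 + 30 + 31 + 31 + 30 + 31 + 30 + 31 + 31 + 28 + 31 + 30 + 31 + 1 = 739.

739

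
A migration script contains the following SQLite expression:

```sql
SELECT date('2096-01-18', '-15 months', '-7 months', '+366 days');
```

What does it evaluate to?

Adding -15 months to 2096-01-18 gives 2094-10-18.
Adding -7 months to 2094-10-18 gives 2094-03-18.
Applying '+366 days' to 2094-03-18: counting 366 days forward gives 2095-03-19.

2095-03-19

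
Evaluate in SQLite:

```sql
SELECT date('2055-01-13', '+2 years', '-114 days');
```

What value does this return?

Adding +2 years to 2055-01-13 gives 2057-01-13.
Applying '-114 days' to 2057-01-13: counting 114 days back gives 2056-09-21.

2056-09-21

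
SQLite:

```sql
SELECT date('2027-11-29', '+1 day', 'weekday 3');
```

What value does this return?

2027-12-01

Advancing 1 more day within November lands on 2027-11-30.
`weekday 3` advances to the next Wednesday; 2027-11-30 is a Tuesday, so it moves forward to 2027-12-01.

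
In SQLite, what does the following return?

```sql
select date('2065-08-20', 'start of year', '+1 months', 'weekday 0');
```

`start of year` rewinds 2065-08-20 to 2065-01-01.
Adding +1 month to 2065-01-01 gives 2065-02-01.
`weekday 0` advances to the next Sunday; 2065-02-01 is already a Sunday, so it stays at 2065-02-01.

2065-02-01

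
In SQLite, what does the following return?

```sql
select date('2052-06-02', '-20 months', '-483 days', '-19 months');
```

2047-11-06

Adding -20 months to 2052-06-02 gives 2050-10-02.
Applying '-483 days' to 2050-10-02: counting 483 days back gives 2049-06-06.
Adding -19 months to 2049-06-06 gives 2047-11-06.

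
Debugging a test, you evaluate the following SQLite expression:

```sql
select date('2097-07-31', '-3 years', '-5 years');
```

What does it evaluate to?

Adding -3 years to 2097-07-31 gives 2094-07-31.
Adding -5 years to 2094-07-31 gives 2089-07-31.

2089-07-31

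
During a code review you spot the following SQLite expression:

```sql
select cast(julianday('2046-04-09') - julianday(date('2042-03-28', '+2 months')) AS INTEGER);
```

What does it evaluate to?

1412

Adding +2 months to 2042-03-28 gives 2042-05-28.
3 days remain in May 2042 after the 28th (31 − 28).
Full months from June 2042 through March 2046 contribute their day counts.
Then 9 days into April 2046.
Total: 3 + 30 + 31 + 31 + 30 + 31 + 30 + 31 + 31 + 28 + 31 + 30 + 31 + 30 + 31 + 31 + 30 + 31 + 30 + 31 + 31 + 29 + 31 + 30 + 31 + 30 + 31 + 31 + 30 + 31 + 30 + 31 + 31 + 28 + 31 + 30 + 31 + 30 + 31 + 31 + 30 + 31 + 30 + 31 + 31 + 28 + 31 + 9 = 1412.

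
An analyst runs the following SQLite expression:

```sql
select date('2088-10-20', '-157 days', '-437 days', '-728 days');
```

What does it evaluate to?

Applying '-157 days' to 2088-10-20: counting 157 days back gives 2088-05-16.
Applying '-437 days' to 2088-05-16: counting 437 days back gives 2087-03-06.
Applying '-728 days' to 2087-03-06: counting 728 days back gives 2085-03-08.

2085-03-08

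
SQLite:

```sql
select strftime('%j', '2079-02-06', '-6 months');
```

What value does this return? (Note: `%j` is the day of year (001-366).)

First apply '-6 months': 2079-02-06 → 2078-08-06.
Day-of-year for 2078-08-06: days since 2078-01-01 inclusive = 218, zero-padded to 218.

218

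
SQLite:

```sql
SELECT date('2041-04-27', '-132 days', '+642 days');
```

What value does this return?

2042-09-19

Applying '-132 days' to 2041-04-27: counting 132 days back gives 2040-12-16.
Applying '+642 days' to 2040-12-16: counting 642 days forward gives 2042-09-19.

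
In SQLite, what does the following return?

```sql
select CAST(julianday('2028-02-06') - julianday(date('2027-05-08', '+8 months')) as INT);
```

Adding +8 months to 2027-05-08 gives 2028-01-08.
23 days remain in January 2028 after the 8th (31 − 8).
Then 6 days into February 2028.
Total: 23 + 6 = 29.

29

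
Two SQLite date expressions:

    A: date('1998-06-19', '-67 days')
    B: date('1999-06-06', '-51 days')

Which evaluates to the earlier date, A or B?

A = 1998-04-13.
B = 1999-04-16.
A is earlier.

A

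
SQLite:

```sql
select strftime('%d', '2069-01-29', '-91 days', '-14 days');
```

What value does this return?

First apply '-91 days', '-14 days': 2069-01-29 → 2068-10-16.
`%d` extracts the 2-digit day of month: 16.

16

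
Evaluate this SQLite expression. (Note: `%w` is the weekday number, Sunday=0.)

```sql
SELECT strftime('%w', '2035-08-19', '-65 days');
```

First apply '-65 days': 2035-08-19 → 2035-06-15.
2035-06-15 is a Friday; with Sunday=0 that is 5.

5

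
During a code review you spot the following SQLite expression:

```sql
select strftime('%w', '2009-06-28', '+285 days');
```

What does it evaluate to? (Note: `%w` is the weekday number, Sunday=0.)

First apply '+285 days': 2009-06-28 → 2010-04-09.
2010-04-09 is a Friday; with Sunday=0 that is 5.

5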